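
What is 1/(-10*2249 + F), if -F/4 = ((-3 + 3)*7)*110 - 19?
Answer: -1/22414 ≈ -4.4615e-5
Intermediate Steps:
F = 76 (F = -4*(((-3 + 3)*7)*110 - 19) = -4*((0*7)*110 - 19) = -4*(0*110 - 19) = -4*(0 - 19) = -4*(-19) = 76)
1/(-10*2249 + F) = 1/(-10*2249 + 76) = 1/(-22490 + 76) = 1/(-22414) = -1/22414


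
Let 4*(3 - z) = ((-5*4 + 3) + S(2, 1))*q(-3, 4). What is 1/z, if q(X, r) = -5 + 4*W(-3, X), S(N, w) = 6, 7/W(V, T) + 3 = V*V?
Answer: 12/25 ≈ 0.48000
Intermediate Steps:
W(V, T) = 7/(-3 + V²) (W(V, T) = 7/(-3 + V*V) = 7/(-3 + V²))
q(X, r) = -⅓ (q(X, r) = -5 + 4*(7/(-3 + (-3)²)) = -5 + 4*(7/(-3 + 9)) = -5 + 4*(7/6) = -5 + 14/3 = -⅓)
z = 25/12 (z = 3 - ((-5*4 + 3) + 6)*(-1)/(4*3) = 3 - ((-20 + 3) + 6)*(-1)/(4*3) = 3 - (-17 + 6)*(-1)/(4*3) = 3 - (-11)*(-1)/(4*3) = 3 - ¼*11/3 = 3 - 11/12 = 25/12 ≈ 2.0833)
1/z = 1/(25/12) = 12/25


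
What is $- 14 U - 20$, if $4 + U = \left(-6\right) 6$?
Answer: $540$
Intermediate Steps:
$U = -40$ ($U = -4 - 36 = -40$)
$- 14 U - 20 = \left(-14\right) \left(-40\right) - 20 = 560 - 20 = 540$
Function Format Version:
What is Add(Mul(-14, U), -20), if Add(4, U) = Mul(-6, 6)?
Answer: 540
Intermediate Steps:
U = -40 (U = Add(-4, Mul(-6, 6)) = Add(-4, -36) = -40)
Add(Mul(-14, U), -20) = Add(Mul(-14, -40), -20) = Add(560, -20) = 540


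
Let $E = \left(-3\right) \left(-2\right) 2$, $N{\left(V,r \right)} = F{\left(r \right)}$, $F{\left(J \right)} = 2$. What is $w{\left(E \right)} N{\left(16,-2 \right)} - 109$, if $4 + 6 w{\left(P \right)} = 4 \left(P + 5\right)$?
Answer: $- \frac{263}{3} \approx -87.667$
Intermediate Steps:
$N{\left(V,r \right)} = 2$
$E = 12$ ($E = 6 \cdot 2 = 12$)
$w{\left(P \right)} = \frac{8}{3} + \frac{2 P}{3}$ ($w{\left(P \right)} = - \frac{2}{3} + \frac{4 \left(P + 5\right)}{6} = - \frac{2}{3} + \frac{4 \left(5 + P\right)}{6} = - \frac{2}{3} + \frac{20 + 4 P}{6} = - \frac{2}{3} + \left(\frac{10}{3} + \frac{2 P}{3}\right) = \frac{8}{3} + \frac{2 P}{3}$)
$w{\left(E \right)} N{\left(16,-2 \right)} - 109 = \left(\frac{8}{3} + \frac{2}{3} \cdot 12\right) 2 - 109 = \left(\frac{8}{3} + 8\right) 2 - 109 = \frac{32}{3} \cdot 2 - 109 = \frac{64}{3} - 109 = - \frac{263}{3}$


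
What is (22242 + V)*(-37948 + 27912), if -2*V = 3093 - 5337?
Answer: -234481104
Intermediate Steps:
V = 1122 (V = -(3093 - 5337)/2 = -½*(-2244) = 1122)
(22242 + V)*(-37948 + 27912) = (22242 + 1122)*(-37948 + 27912) = 23364*(-10036) = -234481104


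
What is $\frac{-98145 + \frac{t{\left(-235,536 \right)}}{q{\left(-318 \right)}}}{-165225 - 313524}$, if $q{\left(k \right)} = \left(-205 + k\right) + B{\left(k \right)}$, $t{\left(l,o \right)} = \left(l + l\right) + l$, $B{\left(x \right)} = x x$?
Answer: $\frac{3291161950}{16054209383} \approx 0.205$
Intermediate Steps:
$B{\left(x \right)} = x^{2}$
$t{\left(l,o \right)} = 3 l$ ($t{\left(l,o \right)} = 2 l + l = 3 l$)
$q{\left(k \right)} = -205 + k + k^{2}$ ($q{\left(k \right)} = \left(-205 + k\right) + k^{2} = -205 + k + k^{2}$)
$\frac{-98145 + \frac{t{\left(-235,536 \right)}}{q{\left(-318 \right)}}}{-165225 - 313524} = \frac{-98145 + \frac{3 \left(-235\right)}{-205 - 318 + \left(-318\right)^{2}}}{-165225 - 313524} = \frac{-98145 - \frac{705}{-205 - 318 + 101124}}{-478749} = \left(-98145 - \frac{705}{100601}\right) \left(- \frac{1}{478749}\right) = \left(- \frac{9873485850}{100601}\right) \left(- \frac{1}{478749}\right) = \frac{3291161950}{16054209383}$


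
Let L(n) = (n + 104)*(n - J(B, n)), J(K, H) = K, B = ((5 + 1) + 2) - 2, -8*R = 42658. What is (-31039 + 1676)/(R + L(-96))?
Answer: 117452/24593 ≈ 4.7758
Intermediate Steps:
R = -21329/4 (R = -⅛*42658 = -21329/4 ≈ -5332.3)
B = 6 (B = (6 + 2) - 2 = 8 - 2 = 6)
L(n) = (-6 + n)*(104 + n) (L(n) = (n + 104)*(n - 1*6) = (104 + n)*(n - 6) = (104 + n)*(-6 + n) = (-6 + n)*(104 + n))
(-31039 + 1676)/(R + L(-96)) = (-31039 + 1676)/(-21329/4 + (-624 + (-96)² + 98*(-96))) = -29363/(-21329/4 + (-624 + 9216 - 9408)) = -29363/(-21329/4 - 816) = -29363/(-24593/4) = -29363*(-4/24593) = 117452/24593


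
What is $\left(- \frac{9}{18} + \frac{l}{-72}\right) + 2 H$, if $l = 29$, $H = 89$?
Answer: $\frac{12751}{72} \approx 177.1$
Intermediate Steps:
$\left(- \frac{9}{18} + \frac{l}{-72}\right) + 2 H = \left(- \frac{9}{18} + \frac{29}{-72}\right) + 2 \cdot 89 = \left(\left(-9\right) \frac{1}{18} + 29 \left(- \frac{1}{72}\right)\right) + 178 = \left(- \frac{1}{2} - \frac{29}{72}\right) + 178 = - \frac{65}{72} + 178 = \frac{12751}{72}$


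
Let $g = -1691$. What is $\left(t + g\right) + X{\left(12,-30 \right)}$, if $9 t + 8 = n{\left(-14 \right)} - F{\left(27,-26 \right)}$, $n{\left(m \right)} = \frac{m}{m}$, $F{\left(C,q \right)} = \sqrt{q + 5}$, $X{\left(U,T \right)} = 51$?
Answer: $- \frac{14767}{9} - \frac{i \sqrt{21}}{9} \approx -1640.8 - 0.50918 i$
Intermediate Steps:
$F{\left(C,q \right)} = \sqrt{5 + q}$
$n{\left(m \right)} = 1$
$t = - \frac{7}{9} - \frac{i \sqrt{21}}{9}$ ($t = - \frac{8}{9} + \frac{1 - \sqrt{5 - 26}}{9} = - \frac{8}{9} + \frac{1 - \sqrt{-21}}{9} = - \frac{8}{9} + \frac{1 - i \sqrt{21}}{9} = - \frac{8}{9} + \left(\frac{1}{9} - \frac{i \sqrt{21}}{9}\right) = - \frac{7}{9} - \frac{i \sqrt{21}}{9} \approx -0.77778 - 0.50918 i$)
$\left(t + g\right) + X{\left(12,-30 \right)} = \left(\left(- \frac{7}{9} - \frac{i \sqrt{21}}{9}\right) - 1691\right) + 51 = \left(- \frac{15226}{9} - \frac{i \sqrt{21}}{9}\right) + 51 = - \frac{14767}{9} - \frac{i \sqrt{21}}{9}$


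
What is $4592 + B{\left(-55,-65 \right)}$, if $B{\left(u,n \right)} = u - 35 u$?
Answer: $6462$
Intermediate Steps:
$B{\left(u,n \right)} = - 34 u$ ($B{\left(u,n \right)} = u - 35 u = - 34 u$)
$4592 + B{\left(-55,-65 \right)} = 4592 - -1870 = 4592 + 1870 = 6462$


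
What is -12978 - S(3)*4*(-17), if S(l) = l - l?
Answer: -12978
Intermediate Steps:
S(l) = 0
-12978 - S(3)*4*(-17) = -12978 - 0*4*(-17) = -12978 - 0*(-17) = -12978 - 1*0 = -12978 + 0 = -12978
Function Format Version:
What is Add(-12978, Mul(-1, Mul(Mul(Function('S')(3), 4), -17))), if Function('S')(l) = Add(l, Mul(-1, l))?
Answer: -12978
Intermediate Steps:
Function('S')(l) = 0
Add(-12978, Mul(-1, Mul(Mul(Function('S')(3), 4), -17))) = Add(-12978, Mul(-1, Mul(Mul(0, 4), -17))) = Add(-12978, Mul(-1, Mul(0, -17))) = Add(-12978, Mul(-1, 0)) = Add(-12978, 0) = -12978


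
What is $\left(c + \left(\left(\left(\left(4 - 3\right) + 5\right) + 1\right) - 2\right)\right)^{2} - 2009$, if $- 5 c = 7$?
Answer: $- \frac{49901}{25} \approx -1996.0$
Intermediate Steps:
$c = - \frac{7}{5}$ ($c = \left(- \frac{1}{5}\right) 7 = - \frac{7}{5} \approx -1.4$)
$\left(c + \left(\left(\left(\left(4 - 3\right) + 5\right) + 1\right) - 2\right)\right)^{2} - 2009 = \left(- \frac{7}{5} + \left(\left(\left(\left(4 - 3\right) + 5\right) + 1\right) - 2\right)\right)^{2} - 2009 = \left(- \frac{7}{5} + \left(\left(\left(1 + 5\right) + 1\right) - 2\right)\right)^{2} - 2009 = \left(- \frac{7}{5} + \left(\left(6 + 1\right) - 2\right)\right)^{2} - 2009 = \left(- \frac{7}{5} + \left(7 - 2\right)\right)^{2} - 2009 = \left(- \frac{7}{5} + 5\right)^{2} - 2009 = \left(\frac{18}{5}\right)^{2} - 2009 = \frac{324}{25} - 2009 = - \frac{49901}{25}$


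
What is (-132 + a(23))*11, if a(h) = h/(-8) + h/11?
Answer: -11685/8 ≈ -1460.6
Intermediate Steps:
a(h) = -3*h/88 (a(h) = h*(-⅛) + h*(1/11) = -h/8 + h/11 = -3*h/88)
(-132 + a(23))*11 = (-132 - 3/88*23)*11 = (-132 - 69/88)*11 = -11685/88*11 = -11685/8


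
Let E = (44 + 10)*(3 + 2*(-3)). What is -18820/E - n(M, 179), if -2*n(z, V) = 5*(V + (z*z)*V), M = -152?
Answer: 1675015795/162 ≈ 1.0340e+7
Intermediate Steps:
n(z, V) = -5*V/2 - 5*V*z**2/2 (n(z, V) = -5*(V + (z*z)*V)/2 = -5*(V + z**2*V)/2 = -5*(V + V*z**2)/2 = -(5*V + 5*V*z**2)/2 = -5*V/2 - 5*V*z**2/2)
E = -162 (E = 54*(3 - 6) = 54*(-3) = -162)
-18820/E - n(M, 179) = -18820/(-162) - (-5)*179*(1 + (-152)**2)/2 = -18820*(-1/162) - (-5)*179*(1 + 23104)/2 = 9410/81 - (-5)*179*23105/2 = 9410/81 - 1*(-20678975/2) = 9410/81 + 20678975/2 = 1675015795/162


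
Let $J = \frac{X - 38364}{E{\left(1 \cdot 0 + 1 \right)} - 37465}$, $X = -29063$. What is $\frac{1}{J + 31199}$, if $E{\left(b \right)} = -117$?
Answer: $\frac{37582}{1172588245} \approx 3.205 \cdot 10^{-5}$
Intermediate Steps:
$J = \frac{67427}{37582}$ ($J = \frac{-29063 - 38364}{-117 - 37465} = - \frac{67427}{-37582} = \left(-67427\right) \left(- \frac{1}{37582}\right) = \frac{67427}{37582} \approx 1.7941$)
$\frac{1}{J + 31199} = \frac{1}{\frac{67427}{37582} + 31199} = \frac{1}{\frac{1172588245}{37582}} = \frac{37582}{1172588245}$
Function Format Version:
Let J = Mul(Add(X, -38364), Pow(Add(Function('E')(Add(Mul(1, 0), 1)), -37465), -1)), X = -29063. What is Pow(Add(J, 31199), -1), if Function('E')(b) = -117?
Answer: Rational(37582, 1172588245) ≈ 3.2050e-5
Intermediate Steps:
J = Rational(67427, 37582) (J = Mul(Add(-29063, -38364), Pow(Add(-117, -37465), -1)) = Mul(-67427, Pow(-37582, -1)) = Mul(-67427, Rational(-1, 37582)) = Rational(67427, 37582) ≈ 1.7941)
Pow(Add(J, 31199), -1) = Pow(Add(Rational(67427, 37582), 31199), -1) = Pow(Rational(1172588245, 37582), -1) = Rational(37582, 1172588245)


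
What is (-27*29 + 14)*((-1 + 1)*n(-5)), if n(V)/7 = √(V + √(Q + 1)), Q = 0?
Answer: 0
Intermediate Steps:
n(V) = 7*√(1 + V) (n(V) = 7*√(V + √(0 + 1)) = 7*√(V + √1) = 7*√(V + 1) = 7*√(1 + V))
(-27*29 + 14)*((-1 + 1)*n(-5)) = (-27*29 + 14)*((-1 + 1)*(7*√(1 - 5))) = (-783 + 14)*(0*(7*√(-4))) = -0*7*(2*I) = -0*14*I = -769*0 = 0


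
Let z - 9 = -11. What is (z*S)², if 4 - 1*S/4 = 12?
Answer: 4096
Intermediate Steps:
S = -32 (S = 16 - 4*12 = 16 - 48 = -32)
z = -2 (z = 9 - 11 = -2)
(z*S)² = (-2*(-32))² = 64² = 4096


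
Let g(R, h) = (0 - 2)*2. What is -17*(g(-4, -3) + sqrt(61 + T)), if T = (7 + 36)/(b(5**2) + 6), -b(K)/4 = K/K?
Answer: 68 - 17*sqrt(330)/2 ≈ -86.410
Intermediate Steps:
b(K) = -4 (b(K) = -4*K/K = -4*1 = -4)
T = 43/2 (T = (7 + 36)/(-4 + 6) = 43/2 ≈ 21.500)
g(R, h) = -4 (g(R, h) = -2*2 = -4)
-17*(g(-4, -3) + sqrt(61 + T)) = -17*(-4 + sqrt(61 + 43/2)) = -17*(-4 + sqrt(165/2)) = -17*(-4 + sqrt(330)/2) = 68 - 17*sqrt(330)/2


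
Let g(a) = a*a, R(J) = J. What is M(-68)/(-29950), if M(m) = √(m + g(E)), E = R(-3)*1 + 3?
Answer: -I*√17/14975 ≈ -0.00027533*I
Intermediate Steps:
E = 0 (E = -3*1 + 3 = -3 + 3 = 0)
g(a) = a²
M(m) = √m (M(m) = √(m + 0²) = √(m + 0) = √m)
M(-68)/(-29950) = √(-68)/(-29950) = (2*I*√17)*(-1/29950) = -I*√17/14975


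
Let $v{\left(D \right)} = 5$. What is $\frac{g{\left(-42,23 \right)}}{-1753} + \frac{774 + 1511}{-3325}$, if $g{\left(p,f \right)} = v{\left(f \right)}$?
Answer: $- \frac{804446}{1165745} \approx -0.69007$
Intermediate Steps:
$g{\left(p,f \right)} = 5$
$\frac{g{\left(-42,23 \right)}}{-1753} + \frac{774 + 1511}{-3325} = \frac{5}{-1753} + \frac{774 + 1511}{-3325} = 5 \left(- \frac{1}{1753}\right) + 2285 \left(- \frac{1}{3325}\right) = - \frac{5}{1753} - \frac{457}{665} = - \frac{804446}{1165745}$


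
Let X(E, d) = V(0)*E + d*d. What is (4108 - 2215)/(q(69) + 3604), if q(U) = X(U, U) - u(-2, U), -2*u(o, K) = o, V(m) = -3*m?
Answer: 631/2788 ≈ 0.22633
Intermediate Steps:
u(o, K) = -o/2
X(E, d) = d² (X(E, d) = (-3*0)*E + d*d = 0*E + d² = 0 + d² = d²)
q(U) = -1 + U² (q(U) = U² - (-1)*(-2)/2 = U² - 1*1 = U² - 1 = -1 + U²)
(4108 - 2215)/(q(69) + 3604) = (4108 - 2215)/((-1 + 69²) + 3604) = 1893/((-1 + 4761) + 3604) = 1893/(4760 + 3604) = 1893/8364 = 1893*(1/8364) = 631/2788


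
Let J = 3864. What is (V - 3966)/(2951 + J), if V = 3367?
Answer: -599/6815 ≈ -0.087894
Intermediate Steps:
(V - 3966)/(2951 + J) = (3367 - 3966)/(2951 + 3864) = -599/6815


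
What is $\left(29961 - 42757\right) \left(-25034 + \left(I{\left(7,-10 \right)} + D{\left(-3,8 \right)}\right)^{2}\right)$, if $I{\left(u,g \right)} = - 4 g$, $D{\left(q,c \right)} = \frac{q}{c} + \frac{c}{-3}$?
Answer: $\frac{43611375185}{144} \approx 3.0286 \cdot 10^{8}$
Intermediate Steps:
$D{\left(q,c \right)} = - \frac{c}{3} + \frac{q}{c}$ ($D{\left(q,c \right)} = \frac{q}{c} + c \left(- \frac{1}{3}\right) = \frac{q}{c} - \frac{c}{3} = - \frac{c}{3} + \frac{q}{c}$)
$\left(29961 - 42757\right) \left(-25034 + \left(I{\left(7,-10 \right)} + D{\left(-3,8 \right)}\right)^{2}\right) = \left(29961 - 42757\right) \left(-25034 + \left(\left(-4\right) \left(-10\right) - \left(\frac{8}{3} + \frac{3}{8}\right)\right)^{2}\right) = - 12796 \left(-25034 + \left(40 - \frac{73}{24}\right)^{2}\right) = - 12796 \left(-25034 + \left(\frac{887}{24}\right)^{2}\right) = - 12796 \left(-25034 + \frac{786769}{576}\right) = \left(-12796\right) \left(- \frac{13632815}{576}\right) = \frac{43611375185}{144}$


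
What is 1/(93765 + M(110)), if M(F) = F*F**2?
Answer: 1/1424765 ≈ 7.0187e-7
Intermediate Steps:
M(F) = F**3
1/(93765 + M(110)) = 1/(93765 + 110**3) = 1/(93765 + 1331000) = 1/1424765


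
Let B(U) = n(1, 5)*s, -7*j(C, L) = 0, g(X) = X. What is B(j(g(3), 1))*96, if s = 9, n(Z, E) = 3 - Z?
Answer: 1728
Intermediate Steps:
j(C, L) = 0 (j(C, L) = -⅐*0 = 0)
B(U) = 18 (B(U) = (3 - 1*1)*9 = (3 - 1)*9 = 2*9 = 18)
B(j(g(3), 1))*96 = 18*96 = 1728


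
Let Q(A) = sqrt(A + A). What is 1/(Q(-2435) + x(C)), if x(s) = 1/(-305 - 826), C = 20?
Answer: -1131/6229514071 - 1279161*I*sqrt(4870)/6229514071 ≈ -1.8156e-7 - 0.01433*I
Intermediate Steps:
Q(A) = sqrt(2)*sqrt(A) (Q(A) = sqrt(2*A) = sqrt(2)*sqrt(A))
x(s) = -1/1131 (x(s) = 1/(-1131) = -1/1131)
1/(Q(-2435) + x(C)) = 1/(sqrt(2)*sqrt(-2435) - 1/1131) = 1/(sqrt(2)*(I*sqrt(2435)) - 1/1131) = 1/(I*sqrt(4870) - 1/1131) = 1/(-1/1131 + I*sqrt(4870))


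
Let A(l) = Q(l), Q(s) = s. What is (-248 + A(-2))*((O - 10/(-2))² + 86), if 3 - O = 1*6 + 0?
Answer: -22500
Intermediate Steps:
A(l) = l
O = -3 (O = 3 - (1*6 + 0) = 3 - (6 + 0) = 3 - 1*6 = 3 - 6 = -3)
(-248 + A(-2))*((O - 10/(-2))² + 86) = (-248 - 2)*((-3 - 10/(-2))² + 86) = -250*((-3 - 10*(-½))² + 86) = -250*((-3 + 5)² + 86) = -250*(2² + 86) = -250*(4 + 86) = -250*90 = -22500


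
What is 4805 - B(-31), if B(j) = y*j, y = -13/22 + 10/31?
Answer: 105527/22 ≈ 4796.7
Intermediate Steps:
y = -183/682 (y = -13*1/22 + 10*(1/31) = -13/22 + 10/31 = -183/682 ≈ -0.26833)
B(j) = -183*j/682
4805 - B(-31) = 4805 - (-183)*(-31)/682 = 4805 - 1*183/22 = 4805 - 183/22 = 105527/22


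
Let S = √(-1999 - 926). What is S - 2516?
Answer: -2516 + 15*I*√13 ≈ -2516.0 + 54.083*I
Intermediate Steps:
S = 15*I*√13 (S = √(-2925) = 15*I*√13 ≈ 54.083*I)
S - 2516 = 15*I*√13 - 2516 = -2516 + 15*I*√13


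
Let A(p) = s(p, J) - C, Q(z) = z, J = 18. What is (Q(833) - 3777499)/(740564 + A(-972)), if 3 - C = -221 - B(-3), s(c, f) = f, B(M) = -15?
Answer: -3776666/740373 ≈ -5.1010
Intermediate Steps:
C = 209 (C = 3 - (-221 - 1*(-15)) = 3 - (-221 + 15) = 3 - 1*(-206) = 3 + 206 = 209)
A(p) = -191 (A(p) = 18 - 1*209 = 18 - 209 = -191)
(Q(833) - 3777499)/(740564 + A(-972)) = (833 - 3777499)/(740564 - 191) = -3776666/740373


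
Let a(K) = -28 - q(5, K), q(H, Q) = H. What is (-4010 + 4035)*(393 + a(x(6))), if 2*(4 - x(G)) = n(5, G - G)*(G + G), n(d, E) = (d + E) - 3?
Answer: 9000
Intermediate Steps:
n(d, E) = -3 + E + d (n(d, E) = (E + d) - 3 = -3 + E + d)
x(G) = 4 - 2*G (x(G) = 4 - (-3 + (G - G) + 5)*(G + G)/2 = 4 - (-3 + 0 + 5)*2*G/2 = 4 - 2*G)
a(K) = -33 (a(K) = -28 - 1*5 = -28 - 5 = -33)
(-4010 + 4035)*(393 + a(x(6))) = (-4010 + 4035)*(393 - 33) = 25*360 = 9000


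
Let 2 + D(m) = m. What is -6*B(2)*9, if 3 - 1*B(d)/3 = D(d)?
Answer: -486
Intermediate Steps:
D(m) = -2 + m
B(d) = 15 - 3*d (B(d) = 9 - 3*(-2 + d) = 9 + (6 - 3*d) = 15 - 3*d)
-6*B(2)*9 = -6*(15 - 3*2)*9 = -6*(15 - 6)*9 = -6*9*9 = -54*9 = -486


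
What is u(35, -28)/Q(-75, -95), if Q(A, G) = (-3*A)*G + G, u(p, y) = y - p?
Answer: 63/21470 ≈ 0.0029343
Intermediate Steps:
Q(A, G) = G - 3*A*G (Q(A, G) = -3*A*G + G = G - 3*A*G)
u(35, -28)/Q(-75, -95) = (-28 - 1*35)/((-95*(1 - 3*(-75)))) = (-28 - 35)/((-95*(1 + 225))) = -63/((-95*226)) = -63/(-21470) = -63*(-1/21470) = 63/21470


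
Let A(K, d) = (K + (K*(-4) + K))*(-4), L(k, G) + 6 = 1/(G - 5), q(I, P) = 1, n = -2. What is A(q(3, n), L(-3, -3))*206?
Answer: 1648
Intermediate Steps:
L(k, G) = -6 + 1/(-5 + G) (L(k, G) = -6 + 1/(G - 5) = -6 + 1/(-5 + G))
A(K, d) = 8*K (A(K, d) = (K + (-4*K + K))*(-4) = (K - 3*K)*(-4) = -2*K*(-4) = 8*K)
A(q(3, n), L(-3, -3))*206 = (8*1)*206 = 8*206 = 1648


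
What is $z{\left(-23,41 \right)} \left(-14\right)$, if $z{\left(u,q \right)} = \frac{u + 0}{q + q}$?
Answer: $\frac{161}{41} \approx 3.9268$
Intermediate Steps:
$z{\left(u,q \right)} = \frac{u}{2 q}$
$z{\left(-23,41 \right)} \left(-14\right) = \frac{1}{2} \left(-23\right) \frac{1}{41} \left(-14\right) = \left(- \frac{23}{82}\right) \left(-14\right) = \frac{161}{41}$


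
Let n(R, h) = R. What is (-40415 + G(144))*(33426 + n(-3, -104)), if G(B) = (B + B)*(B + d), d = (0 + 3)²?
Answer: 121960527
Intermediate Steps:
d = 9 (d = 3² = 9)
G(B) = 2*B*(9 + B) (G(B) = (B + B)*(B + 9) = (2*B)*(9 + B) = 2*B*(9 + B))
(-40415 + G(144))*(33426 + n(-3, -104)) = (-40415 + 2*144*(9 + 144))*(33426 - 3) = (-40415 + 2*144*153)*33423 = (-40415 + 44064)*33423 = 3649*33423 = 121960527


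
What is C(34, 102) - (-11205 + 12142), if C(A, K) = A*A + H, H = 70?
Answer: 289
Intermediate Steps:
C(A, K) = 70 + A² (C(A, K) = A*A + 70 = A² + 70 = 70 + A²)
C(34, 102) - (-11205 + 12142) = (70 + 34²) - (-11205 + 12142) = (70 + 1156) - 1*937 = 1226 - 937 = 289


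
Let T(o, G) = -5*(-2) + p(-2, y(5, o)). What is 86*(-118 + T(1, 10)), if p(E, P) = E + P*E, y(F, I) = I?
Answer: -9632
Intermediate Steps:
p(E, P) = E + E*P
T(o, G) = 8 - 2*o (T(o, G) = -5*(-2) - 2*(1 + o) = 10 + (-2 - 2*o) = 8 - 2*o)
86*(-118 + T(1, 10)) = 86*(-118 + (8 - 2*1)) = 86*(-118 + (8 - 2)) = 86*(-118 + 6) = 86*(-112) = -9632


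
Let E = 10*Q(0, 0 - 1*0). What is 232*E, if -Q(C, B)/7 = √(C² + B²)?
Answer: 0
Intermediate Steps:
Q(C, B) = -7*√(B² + C²) (Q(C, B) = -7*√(C² + B²) = -7*√(B² + C²))
E = 0 (E = 10*(-7*√((0 - 1*0)² + 0²)) = 10*(-7*√((0 + 0)² + 0)) = 10*(-7*√(0² + 0)) = 10*(-7*√(0 + 0)) = 10*(-7*√0) = 10*(-7*0) = 10*0 = 0)
232*E = 232*0 = 0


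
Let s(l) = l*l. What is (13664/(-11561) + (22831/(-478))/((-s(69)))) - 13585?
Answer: -357452701471351/26310038238 ≈ -13586.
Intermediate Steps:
s(l) = l²
(13664/(-11561) + (22831/(-478))/((-s(69)))) - 13585 = (13664/(-11561) + (22831/(-478))/((-1*69²))) - 13585 = (13664*(-1/11561) + (22831*(-1/478))/((-1*4761))) - 13585 = (-13664/11561 - 22831/478/(-4761)) - 13585 = (-13664/11561 - 22831/478*(-1/4761)) - 13585 = (-13664/11561 + 22831/2275758) - 13585 = -30832008121/26310038238 - 13585 = -357452701471351/26310038238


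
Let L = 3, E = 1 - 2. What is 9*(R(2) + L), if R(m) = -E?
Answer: 36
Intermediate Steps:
E = -1
R(m) = 1 (R(m) = -1*(-1) = 1)
9*(R(2) + L) = 9*(1 + 3) = 9*4 = 36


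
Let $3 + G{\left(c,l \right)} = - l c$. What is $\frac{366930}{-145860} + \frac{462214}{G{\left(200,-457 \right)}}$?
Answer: $\frac{1129407761}{444372214} \approx 2.5416$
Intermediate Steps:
$G{\left(c,l \right)} = -3 - c l$ ($G{\left(c,l \right)} = -3 - l c = -3 - c l$)
$\frac{366930}{-145860} + \frac{462214}{G{\left(200,-457 \right)}} = \frac{366930}{-145860} + \frac{462214}{-3 - 200 \left(-457\right)} = 366930 \left(- \frac{1}{145860}\right) + \frac{462214}{-3 + 91400} = - \frac{12231}{4862} + \frac{462214}{91397} = \frac{1129407761}{444372214}$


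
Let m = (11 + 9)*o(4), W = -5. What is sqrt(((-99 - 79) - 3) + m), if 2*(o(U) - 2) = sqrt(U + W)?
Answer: sqrt(-141 + 10*I) ≈ 0.42081 + 11.882*I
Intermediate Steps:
o(U) = 2 + sqrt(-5 + U)/2 (o(U) = 2 + sqrt(U - 5)/2 = 2 + sqrt(-5 + U)/2)
m = 40 + 10*I (m = (11 + 9)*(2 + sqrt(-5 + 4)/2) = 20*(2 + sqrt(-1)/2) = 20*(2 + I/2) = 40 + 10*I ≈ 40.0 + 10.0*I)
sqrt(((-99 - 79) - 3) + m) = sqrt(((-99 - 79) - 3) + (40 + 10*I)) = sqrt((-178 - 3) + (40 + 10*I)) = sqrt(-181 + (40 + 10*I)) = sqrt(-141 + 10*I)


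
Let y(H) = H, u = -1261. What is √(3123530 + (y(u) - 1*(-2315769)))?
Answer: √5438038 ≈ 2332.0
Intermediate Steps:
√(3123530 + (y(u) - 1*(-2315769))) = √(3123530 + (-1261 - 1*(-2315769))) = √(3123530 + (-1261 + 2315769)) = √(3123530 + 2314508) = √5438038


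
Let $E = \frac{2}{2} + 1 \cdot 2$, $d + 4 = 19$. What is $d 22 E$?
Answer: $990$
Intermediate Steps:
$d = 15$ ($d = -4 + 19 = 15$)
$E = 3$ ($E = 2 \cdot \frac{1}{2} + 2 = 1 + 2 = 3$)
$d 22 E = 15 \cdot 22 \cdot 3 = 330 \cdot 3 = 990$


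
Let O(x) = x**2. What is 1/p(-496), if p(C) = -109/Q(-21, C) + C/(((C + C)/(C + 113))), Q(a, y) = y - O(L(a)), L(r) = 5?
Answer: -1042/199325 ≈ -0.0052276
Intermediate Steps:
Q(a, y) = -25 + y (Q(a, y) = y - 1*5**2 = y - 1*25 = y - 25 = -25 + y)
p(C) = 113/2 + C/2 - 109/(-25 + C) (p(C) = -109/(-25 + C) + C/(((C + C)/(C + 113))) = -109/(-25 + C) + C/(((2*C)/(113 + C))) = -109/(-25 + C) + C/((2*C/(113 + C))) = -109/(-25 + C) + C*((113 + C)/(2*C)) = -109/(-25 + C) + (113/2 + C/2) = 113/2 + C/2 - 109/(-25 + C))
1/p(-496) = 1/((-218 + (-25 - 496)*(113 - 496))/(2*(-25 - 496))) = 1/((1/2)*(-218 - 521*(-383))/(-521)) = 1/((1/2)*(-1/521)*(-218 + 199543)) = 1/((1/2)*(-1/521)*199325) = 1/(-199325/1042) = -1042/199325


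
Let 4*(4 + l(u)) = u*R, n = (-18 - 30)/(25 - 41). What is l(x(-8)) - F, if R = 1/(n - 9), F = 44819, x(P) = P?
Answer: -134468/3 ≈ -44823.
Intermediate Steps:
n = 3 (n = -48/(-16) = -48*(-1/16) = 3)
R = -⅙ (R = 1/(3 - 9) = 1/(-6) = -⅙ ≈ -0.16667)
l(u) = -4 - u/24 (l(u) = -4 + (u*(-⅙))/4 = -4 + (-u/6)/4 = -4 - u/24)
l(x(-8)) - F = (-4 - 1/24*(-8)) - 1*44819 = (-4 + ⅓) - 44819 = -11/3 - 44819 = -134468/3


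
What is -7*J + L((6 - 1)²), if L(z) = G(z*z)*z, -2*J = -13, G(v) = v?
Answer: 31159/2 ≈ 15580.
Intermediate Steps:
J = 13/2 (J = -½*(-13) = 13/2 ≈ 6.5000)
L(z) = z³ (L(z) = (z*z)*z = z²*z = z³)
-7*J + L((6 - 1)²) = -7*13/2 + ((6 - 1)²)³ = -91/2 + (5²)³ = -91/2 + 25³ = -91/2 + 15625 = 31159/2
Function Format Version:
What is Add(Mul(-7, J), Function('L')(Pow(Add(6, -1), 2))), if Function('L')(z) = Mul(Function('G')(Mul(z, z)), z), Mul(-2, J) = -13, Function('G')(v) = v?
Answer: Rational(31159, 2) ≈ 15580.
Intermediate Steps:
J = Rational(13, 2) (J = Mul(Rational(-1, 2), -13) = Rational(13, 2) ≈ 6.5000)
Function('L')(z) = Pow(z, 3) (Function('L')(z) = Mul(Mul(z, z), z) = Mul(Pow(z, 2), z) = Pow(z, 3))
Add(Mul(-7, J), Function('L')(Pow(Add(6, -1), 2))) = Add(Mul(-7, Rational(13, 2)), Pow(Pow(Add(6, -1), 2), 3)) = Add(Rational(-91, 2), Pow(Pow(5, 2), 3)) = Add(Rational(-91, 2), Pow(25, 3)) = Add(Rational(-91, 2), 15625) = Rational(31159, 2)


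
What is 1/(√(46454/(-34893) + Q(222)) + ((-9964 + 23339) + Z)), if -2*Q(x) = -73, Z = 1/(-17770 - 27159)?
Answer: 1884150548099732556/25200508584649203346015 - 6055845123*√19030494874/25200508584649203346015 ≈ 7.4733e-5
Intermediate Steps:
Z = -1/44929 (Z = 1/(-44929) = -1/44929 ≈ -2.2257e-5)
Q(x) = 73/2 (Q(x) = -½*(-73) = 73/2)
1/(√(46454/(-34893) + Q(222)) + ((-9964 + 23339) + Z)) = 1/(√(46454/(-34893) + 73/2) + ((-9964 + 23339) - 1/44929)) = 1/(√(46454*(-1/34893) + 73/2) + (13375 - 1/44929)) = 1/(√(-46454/34893 + 73/2) + 600925374/44929) = 1/(√(2454281/69786) + 600925374/44929) = 1/(√19030494874/23262 + 600925374/44929) = 1/(600925374/44929 + √19030494874/23262)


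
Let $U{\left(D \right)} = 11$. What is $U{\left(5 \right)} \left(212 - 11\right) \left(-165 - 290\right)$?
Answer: $-1006005$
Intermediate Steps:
$U{\left(5 \right)} \left(212 - 11\right) \left(-165 - 290\right) = 11 \left(212 - 11\right) \left(-165 - 290\right) = 11 \cdot 201 \left(-455\right) = 11 \left(-91455\right) = -1006005$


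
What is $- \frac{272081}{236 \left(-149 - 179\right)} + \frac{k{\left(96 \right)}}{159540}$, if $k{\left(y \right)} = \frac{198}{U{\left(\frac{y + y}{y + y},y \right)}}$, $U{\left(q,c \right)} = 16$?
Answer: $\frac{1808698361}{514569680} \approx 3.515$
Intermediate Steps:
$k{\left(y \right)} = \frac{99}{8}$ ($k{\left(y \right)} = \frac{198}{16} = 198 \cdot \frac{1}{16} = \frac{99}{8}$)
$- \frac{272081}{236 \left(-149 - 179\right)} + \frac{k{\left(96 \right)}}{159540} = - \frac{272081}{236 \left(-149 - 179\right)} + \frac{99}{8 \cdot 159540} = - \frac{272081}{236 \left(-328\right)} + \frac{99}{8} \cdot \frac{1}{159540} = - \frac{272081}{-77408} + \frac{33}{425440} = \left(-272081\right) \left(- \frac{1}{77408}\right) + \frac{33}{425440} = \frac{272081}{77408} + \frac{33}{425440} = \frac{1808698361}{514569680}$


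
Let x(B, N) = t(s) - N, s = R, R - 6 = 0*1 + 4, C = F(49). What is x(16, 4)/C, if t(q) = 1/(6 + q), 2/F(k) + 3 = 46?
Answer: -2709/32 ≈ -84.656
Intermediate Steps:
F(k) = 2/43 (F(k) = 2/(-3 + 46) = 2/43)
C = 2/43 ≈ 0.046512
R = 10 (R = 6 + (0*1 + 4) = 6 + (0 + 4) = 6 + 4 = 10)
s = 10
x(B, N) = 1/16 - N (x(B, N) = 1/(6 + 10) - N = 1/16 - N)
x(16, 4)/C = (1/16 - 1*4)/(2/43) = (1/16 - 4)*(43/2) = -63/16*43/2 = -2709/32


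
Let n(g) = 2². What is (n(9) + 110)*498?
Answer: 56772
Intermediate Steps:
n(g) = 4
(n(9) + 110)*498 = (4 + 110)*498 = 114*498 = 56772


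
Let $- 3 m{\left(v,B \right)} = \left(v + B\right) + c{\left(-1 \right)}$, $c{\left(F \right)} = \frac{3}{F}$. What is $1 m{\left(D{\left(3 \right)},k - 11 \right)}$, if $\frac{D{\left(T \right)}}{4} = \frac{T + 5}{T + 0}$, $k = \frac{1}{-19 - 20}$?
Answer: $\frac{131}{117} \approx 1.1197$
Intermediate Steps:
$k = - \frac{1}{39}$ ($k = \frac{1}{-39} = - \frac{1}{39} \approx -0.025641$)
$D{\left(T \right)} = \frac{4 \left(5 + T\right)}{T}$ ($D{\left(T \right)} = 4 \frac{T + 5}{T + 0} = 4 \frac{5 + T}{T} = \frac{4 \left(5 + T\right)}{T}$)
$m{\left(v,B \right)} = 1 - \frac{B}{3} - \frac{v}{3}$ ($m{\left(v,B \right)} = - \frac{\left(v + B\right) + \frac{3}{-1}}{3} = - \frac{\left(B + v\right) + 3 \left(-1\right)}{3} = - \frac{\left(B + v\right) - 3}{3} = - \frac{-3 + B + v}{3} = 1 - \frac{B}{3} - \frac{v}{3}$)
$1 m{\left(D{\left(3 \right)},k - 11 \right)} = 1 \left(1 - \frac{- \frac{1}{39} - 11}{3} - \frac{4 + \frac{20}{3}}{3}\right) = 1 \left(1 - - \frac{430}{117} - \frac{4 + 20 \cdot \frac{1}{3}}{3}\right) = 1 \left(1 + \frac{430}{117} - \frac{4 + \frac{20}{3}}{3}\right) = 1 \left(1 + \frac{430}{117} - \frac{32}{9}\right) = 1 \cdot \frac{131}{117} = \frac{131}{117}$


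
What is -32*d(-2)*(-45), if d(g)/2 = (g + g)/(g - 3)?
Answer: 2304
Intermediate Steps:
d(g) = 4*g/(-3 + g) (d(g) = 2*((g + g)/(g - 3)) = 2*((2*g)/(-3 + g)) = 2*(2*g/(-3 + g)) = 4*g/(-3 + g))
-32*d(-2)*(-45) = -128*(-2)/(-3 - 2)*(-45) = -128*(-2)/(-5)*(-45) = -128*(-2)*(-1)/5*(-45) = -32*8/5*(-45) = -256/5*(-45) = 2304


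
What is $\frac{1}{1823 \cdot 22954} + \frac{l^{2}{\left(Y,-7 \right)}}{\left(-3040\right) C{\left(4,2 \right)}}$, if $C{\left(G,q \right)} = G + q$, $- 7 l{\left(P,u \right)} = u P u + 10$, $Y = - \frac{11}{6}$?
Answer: $- \frac{4800479525131}{673191254050560} \approx -0.0071309$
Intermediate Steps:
$Y = - \frac{11}{6}$ ($Y = \left(-11\right) \frac{1}{6} = - \frac{11}{6} \approx -1.8333$)
$l{\left(P,u \right)} = - \frac{10}{7} - \frac{P u^{2}}{7}$ ($l{\left(P,u \right)} = - \frac{u P u + 10}{7} = - \frac{P u u + 10}{7} = - \frac{P u^{2} + 10}{7} = - \frac{10 + P u^{2}}{7} = - \frac{10}{7} - \frac{P u^{2}}{7}$)
$\frac{1}{1823 \cdot 22954} + \frac{l^{2}{\left(Y,-7 \right)}}{\left(-3040\right) C{\left(4,2 \right)}} = \frac{1}{1823 \cdot 22954} + \frac{\left(- \frac{10}{7} - - \frac{11 \left(-7\right)^{2}}{42}\right)^{2}}{\left(-3040\right) \left(4 + 2\right)} = \frac{1}{1823} \cdot \frac{1}{22954} + \frac{\left(- \frac{10}{7} - \left(- \frac{11}{42}\right) 49\right)^{2}}{\left(-3040\right) 6} = \frac{1}{41845142} + \frac{\left(- \frac{10}{7} + \frac{77}{6}\right)^{2}}{-18240} = \frac{1}{41845142} + \left(\frac{479}{42}\right)^{2} \left(- \frac{1}{18240}\right) = \frac{1}{41845142} + \frac{229441}{1764} \left(- \frac{1}{18240}\right) = \frac{1}{41845142} - \frac{229441}{32175360} = - \frac{4800479525131}{673191254050560}$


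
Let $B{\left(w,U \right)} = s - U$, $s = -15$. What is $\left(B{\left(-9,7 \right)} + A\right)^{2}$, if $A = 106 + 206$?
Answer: $84100$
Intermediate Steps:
$B{\left(w,U \right)} = -15 - U$
$A = 312$
$\left(B{\left(-9,7 \right)} + A\right)^{2} = \left(\left(-15 - 7\right) + 312\right)^{2} = \left(-22 + 312\right)^{2} = 290^{2} = 84100$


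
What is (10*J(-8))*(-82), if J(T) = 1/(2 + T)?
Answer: 410/3 ≈ 136.67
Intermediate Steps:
(10*J(-8))*(-82) = (10/(2 - 8))*(-82) = (10/(-6))*(-82) = (10*(-⅙))*(-82) = -5/3*(-82) = 410/3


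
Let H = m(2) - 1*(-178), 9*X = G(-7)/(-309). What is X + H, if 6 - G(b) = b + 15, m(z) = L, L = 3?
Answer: 503363/2781 ≈ 181.00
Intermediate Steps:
m(z) = 3
G(b) = -9 - b (G(b) = 6 - (b + 15) = 6 - (15 + b) = 6 + (-15 - b) = -9 - b)
X = 2/2781 (X = ((-9 - 1*(-7))/(-309))/9 = ((-9 + 7)*(-1/309))/9 = (-2*(-1/309))/9 = (⅑)*(2/309) = 2/2781 ≈ 0.00071917)
H = 181 (H = 3 - 1*(-178) = 3 + 178 = 181)
X + H = 2/2781 + 181 = 503363/2781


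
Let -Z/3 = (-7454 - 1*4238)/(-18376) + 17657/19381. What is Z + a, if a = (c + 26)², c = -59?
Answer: 96547245183/89036314 ≈ 1084.4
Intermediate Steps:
a = 1089 (a = (-59 + 26)² = (-33)² = 1089)
Z = -413300763/89036314 (Z = -3*((-7454 - 1*4238)/(-18376) + 17657/19381) = -3*((-7454 - 4238)*(-1/18376) + 17657*(1/19381)) = -3*(-11692*(-1/18376) + 17657/19381) = -3*(2923/4594 + 17657/19381) = -3*137766921/89036314 = -413300763/89036314 ≈ -4.6419)
Z + a = -413300763/89036314 + 1089 = 96547245183/89036314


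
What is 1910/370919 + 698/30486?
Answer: 158564861/5653918317 ≈ 0.028045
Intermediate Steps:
1910/370919 + 698/30486 = 1910*(1/370919) + 698*(1/30486) = 1910/370919 + 349/15243 = 158564861/5653918317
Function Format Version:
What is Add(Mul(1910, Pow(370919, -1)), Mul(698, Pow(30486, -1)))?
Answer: Rational(158564861, 5653918317) ≈ 0.028045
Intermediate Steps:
Add(Mul(1910, Pow(370919, -1)), Mul(698, Pow(30486, -1))) = Add(Mul(1910, Rational(1, 370919)), Mul(698, Rational(1, 30486))) = Add(Rational(1910, 370919), Rational(349, 15243)) = Rational(158564861, 5653918317)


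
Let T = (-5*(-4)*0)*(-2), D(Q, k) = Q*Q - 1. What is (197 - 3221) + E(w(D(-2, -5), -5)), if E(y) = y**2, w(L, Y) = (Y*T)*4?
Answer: -3024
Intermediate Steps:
D(Q, k) = -1 + Q**2 (D(Q, k) = Q**2 - 1 = -1 + Q**2)
T = 0 (T = (20*0)*(-2) = 0*(-2) = 0)
w(L, Y) = 0 (w(L, Y) = (Y*0)*4 = 0*4 = 0)
(197 - 3221) + E(w(D(-2, -5), -5)) = (197 - 3221) + 0**2 = -3024 + 0 = -3024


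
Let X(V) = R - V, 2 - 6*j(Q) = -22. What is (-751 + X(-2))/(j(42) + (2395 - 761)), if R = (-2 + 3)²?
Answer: -374/819 ≈ -0.45665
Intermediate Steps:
R = 1 (R = 1² = 1)
j(Q) = 4 (j(Q) = ⅓ - ⅙*(-22) = ⅓ + 11/3 = 4)
X(V) = 1 - V
(-751 + X(-2))/(j(42) + (2395 - 761)) = (-751 + (1 - 1*(-2)))/(4 + (2395 - 761)) = (-751 + (1 + 2))/(4 + 1634) = (-751 + 3)/1638 = -748*1/1638 = -374/819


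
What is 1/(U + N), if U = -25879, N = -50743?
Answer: -1/76622 ≈ -1.3051e-5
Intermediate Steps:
1/(U + N) = 1/(-25879 - 50743) = 1/(-76622) = -1/76622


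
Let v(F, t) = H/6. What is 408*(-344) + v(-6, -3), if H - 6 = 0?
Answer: -140351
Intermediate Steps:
H = 6 (H = 6 + 0 = 6)
v(F, t) = 1 (v(F, t) = 6/6 = 6*(1/6) = 1)
408*(-344) + v(-6, -3) = 408*(-344) + 1 = -140352 + 1 = -140351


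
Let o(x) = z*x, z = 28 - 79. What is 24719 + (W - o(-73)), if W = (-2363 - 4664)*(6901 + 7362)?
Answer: -100205105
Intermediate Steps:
W = -100226101 (W = -7027*14263 = -100226101)
z = -51
o(x) = -51*x
24719 + (W - o(-73)) = 24719 + (-100226101 - (-51)*(-73)) = 24719 + (-100226101 - 1*3723) = 24719 + (-100226101 - 3723) = 24719 - 100229824 = -100205105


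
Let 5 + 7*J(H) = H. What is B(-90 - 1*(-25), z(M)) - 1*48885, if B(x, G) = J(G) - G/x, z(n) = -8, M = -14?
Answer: -22243576/455 ≈ -48887.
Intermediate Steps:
J(H) = -5/7 + H/7
B(x, G) = -5/7 + G/7 - G/x (B(x, G) = (-5/7 + G/7) - G/x = -5/7 + G/7 - G/x)
B(-90 - 1*(-25), z(M)) - 1*48885 = (-1*(-8) + (-90 - 1*(-25))*(-5 - 8)/7)/(-90 - 1*(-25)) - 1*48885 = (8 + (1/7)*(-90 + 25)*(-13))/(-90 + 25) - 48885 = (8 + (1/7)*(-65)*(-13))/(-65) - 48885 = -(8 + 845/7)/65 - 48885 = -1/65*901/7 - 48885 = -901/455 - 48885 = -22243576/455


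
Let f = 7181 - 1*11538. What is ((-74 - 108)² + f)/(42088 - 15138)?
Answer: 28767/26950 ≈ 1.0674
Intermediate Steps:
f = -4357 (f = 7181 - 11538 = -4357)
((-74 - 108)² + f)/(42088 - 15138) = ((-74 - 108)² - 4357)/(42088 - 15138) = ((-182)² - 4357)/26950 = (33124 - 4357)*(1/26950) = 28767*(1/26950) = 28767/26950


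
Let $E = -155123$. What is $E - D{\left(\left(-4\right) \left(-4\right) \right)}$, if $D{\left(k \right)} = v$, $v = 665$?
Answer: $-155788$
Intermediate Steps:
$D{\left(k \right)} = 665$
$E - D{\left(\left(-4\right) \left(-4\right) \right)} = -155123 - 665 = -155788$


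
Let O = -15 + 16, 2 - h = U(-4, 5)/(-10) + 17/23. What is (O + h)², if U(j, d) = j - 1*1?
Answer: 6561/2116 ≈ 3.1007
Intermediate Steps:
U(j, d) = -1 + j (U(j, d) = j - 1 = -1 + j)
h = 35/46 (h = 2 - ((-1 - 4)/(-10) + 17/23) = 2 - (-5*(-⅒) + 17*(1/23)) = 2 - (½ + 17/23) = 2 - 1*57/46 = 2 - 57/46 = 35/46 ≈ 0.76087)
O = 1
(O + h)² = (1 + 35/46)² = (81/46)² = 6561/2116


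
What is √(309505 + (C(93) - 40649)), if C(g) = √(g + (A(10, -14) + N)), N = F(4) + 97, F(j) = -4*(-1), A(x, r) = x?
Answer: √(268856 + 2*√51) ≈ 518.53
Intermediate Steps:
F(j) = 4
N = 101 (N = 4 + 97 = 101)
C(g) = √(111 + g) (C(g) = √(g + (10 + 101)) = √(g + 111) = √(111 + g))
√(309505 + (C(93) - 40649)) = √(309505 + (√(111 + 93) - 40649)) = √(309505 + (√204 - 40649)) = √(309505 + (2*√51 - 40649)) = √(309505 + (-40649 + 2*√51)) = √(268856 + 2*√51)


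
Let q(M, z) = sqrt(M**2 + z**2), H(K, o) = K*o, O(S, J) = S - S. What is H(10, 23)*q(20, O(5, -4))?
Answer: 4600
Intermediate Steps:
O(S, J) = 0
H(10, 23)*q(20, O(5, -4)) = (10*23)*sqrt(20**2 + 0**2) = 230*sqrt(400 + 0) = 230*sqrt(400) = 230*20 = 4600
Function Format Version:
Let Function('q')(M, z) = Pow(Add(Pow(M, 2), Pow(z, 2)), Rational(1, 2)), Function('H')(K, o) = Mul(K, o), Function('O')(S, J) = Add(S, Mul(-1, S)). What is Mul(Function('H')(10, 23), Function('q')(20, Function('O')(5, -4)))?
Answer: 4600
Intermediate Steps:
Function('O')(S, J) = 0
Mul(Function('H')(10, 23), Function('q')(20, Function('O')(5, -4))) = Mul(Mul(10, 23), Pow(Add(Pow(20, 2), Pow(0, 2)), Rational(1, 2))) = Mul(230, Pow(Add(400, 0), Rational(1, 2))) = Mul(230, Pow(400, Rational(1, 2))) = Mul(230, 20) = 4600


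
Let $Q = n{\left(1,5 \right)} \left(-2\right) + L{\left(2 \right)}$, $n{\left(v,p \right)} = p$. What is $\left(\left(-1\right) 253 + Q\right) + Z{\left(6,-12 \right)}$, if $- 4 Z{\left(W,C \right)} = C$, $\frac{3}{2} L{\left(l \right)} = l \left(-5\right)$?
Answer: $- \frac{800}{3} \approx -266.67$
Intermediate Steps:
$L{\left(l \right)} = - \frac{10 l}{3}$ ($L{\left(l \right)} = \frac{2 l \left(-5\right)}{3} = \frac{2 \left(- 5 l\right)}{3} = - \frac{10 l}{3}$)
$Z{\left(W,C \right)} = - \frac{C}{4}$
$Q = - \frac{50}{3}$ ($Q = 5 \left(-2\right) - \frac{20}{3} = -10 - \frac{20}{3} = - \frac{50}{3} \approx -16.667$)
$\left(\left(-1\right) 253 + Q\right) + Z{\left(6,-12 \right)} = \left(\left(-1\right) 253 - \frac{50}{3}\right) - -3 = \left(-253 - \frac{50}{3}\right) + 3 = - \frac{809}{3} + 3 = - \frac{800}{3}$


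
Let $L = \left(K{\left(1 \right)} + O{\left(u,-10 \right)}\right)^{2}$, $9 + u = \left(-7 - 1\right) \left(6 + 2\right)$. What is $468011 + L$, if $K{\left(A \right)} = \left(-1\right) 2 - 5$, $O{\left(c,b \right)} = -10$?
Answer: $468300$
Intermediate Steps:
$u = -73$ ($u = -9 + \left(-7 - 1\right) \left(6 + 2\right) = -9 - 64 = -73$)
$K{\left(A \right)} = -7$ ($K{\left(A \right)} = -2 - 5 = -7$)
$L = 289$ ($L = \left(-7 - 10\right)^{2} = \left(-17\right)^{2} = 289$)
$468011 + L = 468011 + 289 = 468300$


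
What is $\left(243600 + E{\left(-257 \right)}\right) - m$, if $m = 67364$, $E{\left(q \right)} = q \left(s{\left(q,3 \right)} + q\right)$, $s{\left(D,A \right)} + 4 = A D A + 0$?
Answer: $837754$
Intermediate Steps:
$s{\left(D,A \right)} = -4 + D A^{2}$ ($s{\left(D,A \right)} = -4 + \left(A D A + 0\right) = -4 + \left(D A^{2} + 0\right) = -4 + D A^{2}$)
$E{\left(q \right)} = q \left(-4 + 10 q\right)$ ($E{\left(q \right)} = q \left(\left(-4 + q 3^{2}\right) + q\right) = q \left(\left(-4 + q 9\right) + q\right) = q \left(\left(-4 + 9 q\right) + q\right) = q \left(-4 + 10 q\right)$)
$\left(243600 + E{\left(-257 \right)}\right) - m = \left(243600 + 2 \left(-257\right) \left(-2 + 5 \left(-257\right)\right)\right) - 67364 = \left(243600 + 2 \left(-257\right) \left(-2 - 1285\right)\right) - 67364 = \left(243600 + 2 \left(-257\right) \left(-1287\right)\right) - 67364 = \left(243600 + 661518\right) - 67364 = 905118 - 67364 = 837754$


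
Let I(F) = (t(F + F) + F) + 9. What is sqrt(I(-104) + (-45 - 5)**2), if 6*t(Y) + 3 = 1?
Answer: sqrt(21642)/3 ≈ 49.037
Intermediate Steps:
t(Y) = -1/3 (t(Y) = -1/2 + (1/6)*1 = -1/2 + 1/6 = -1/3)
I(F) = 26/3 + F (I(F) = (-1/3 + F) + 9 = 26/3 + F)
sqrt(I(-104) + (-45 - 5)**2) = sqrt((26/3 - 104) + (-45 - 5)**2) = sqrt(-286/3 + (-50)**2) = sqrt(-286/3 + 2500) = sqrt(7214/3) = sqrt(21642)/3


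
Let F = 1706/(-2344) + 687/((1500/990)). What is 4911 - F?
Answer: 130628419/29300 ≈ 4458.3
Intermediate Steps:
F = 13263881/29300 (F = 1706*(-1/2344) + 687/((1500*(1/990))) = -853/1172 + 687/(50/33) = -853/1172 + 687*(33/50) = -853/1172 + 22671/50 = 13263881/29300 ≈ 452.69)
4911 - F = 4911 - 1*13263881/29300 = 4911 - 13263881/29300 = 130628419/29300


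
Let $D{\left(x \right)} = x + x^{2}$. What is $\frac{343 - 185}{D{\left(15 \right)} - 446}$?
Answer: $- \frac{79}{103} \approx -0.76699$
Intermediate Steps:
$\frac{343 - 185}{D{\left(15 \right)} - 446} = \frac{343 - 185}{15 \left(1 + 15\right) - 446} = \frac{158}{15 \cdot 16 - 446} = \frac{158}{240 - 446} = \frac{158}{-206} = 158 \left(- \frac{1}{206}\right) = - \frac{79}{103}$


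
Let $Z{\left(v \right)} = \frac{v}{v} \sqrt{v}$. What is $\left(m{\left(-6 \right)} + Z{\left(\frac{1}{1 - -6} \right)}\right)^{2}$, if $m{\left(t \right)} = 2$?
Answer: $\frac{\left(14 + \sqrt{7}\right)^{2}}{49} \approx 5.6547$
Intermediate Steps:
$Z{\left(v \right)} = \sqrt{v}$ ($Z{\left(v \right)} = 1 \sqrt{v} = \sqrt{v}$)
$\left(m{\left(-6 \right)} + Z{\left(\frac{1}{1 - -6} \right)}\right)^{2} = \left(2 + \sqrt{\frac{1}{1 - -6}}\right)^{2} = \left(2 + \sqrt{\frac{1}{1 + 6}}\right)^{2} = \left(2 + \sqrt{\frac{1}{7}}\right)^{2} = \left(2 + \frac{\sqrt{7}}{7}\right)^{2}$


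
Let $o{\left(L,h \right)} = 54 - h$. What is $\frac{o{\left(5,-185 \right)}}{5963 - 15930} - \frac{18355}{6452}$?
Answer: $- \frac{184486313}{64307084} \approx -2.8688$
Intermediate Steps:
$\frac{o{\left(5,-185 \right)}}{5963 - 15930} - \frac{18355}{6452} = \frac{54 - -185}{5963 - 15930} - \frac{18355}{6452} = \frac{54 + 185}{-9967} - \frac{18355}{6452} = 239 \left(- \frac{1}{9967}\right) - \frac{18355}{6452} = - \frac{239}{9967} - \frac{18355}{6452} = - \frac{184486313}{64307084}$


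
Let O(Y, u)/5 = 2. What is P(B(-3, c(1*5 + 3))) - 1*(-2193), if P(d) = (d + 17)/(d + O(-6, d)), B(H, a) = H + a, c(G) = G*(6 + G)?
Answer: 37299/17 ≈ 2194.1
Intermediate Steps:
O(Y, u) = 10 (O(Y, u) = 5*2 = 10)
P(d) = (17 + d)/(10 + d) (P(d) = (d + 17)/(d + 10) = (17 + d)/(10 + d))
P(B(-3, c(1*5 + 3))) - 1*(-2193) = (17 + (-3 + (1*5 + 3)*(6 + (1*5 + 3))))/(10 + (-3 + (1*5 + 3)*(6 + (1*5 + 3)))) - 1*(-2193) = (17 + (-3 + (5 + 3)*(6 + (5 + 3))))/(10 + (-3 + (5 + 3)*(6 + (5 + 3)))) + 2193 = (17 + (-3 + 8*(6 + 8)))/(10 + (-3 + 8*(6 + 8))) + 2193 = (17 + (-3 + 8*14))/(10 + (-3 + 8*14)) + 2193 = (17 + (-3 + 112))/(10 + (-3 + 112)) + 2193 = (17 + 109)/(10 + 109) + 2193 = 126/119 + 2193 = (1/119)*126 + 2193 = 18/17 + 2193 = 37299/17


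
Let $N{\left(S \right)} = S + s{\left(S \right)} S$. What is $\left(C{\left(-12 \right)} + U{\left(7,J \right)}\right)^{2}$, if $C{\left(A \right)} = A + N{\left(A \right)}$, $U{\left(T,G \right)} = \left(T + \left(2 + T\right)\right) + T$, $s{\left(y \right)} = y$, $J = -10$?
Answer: $20449$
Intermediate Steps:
$N{\left(S \right)} = S + S^{2}$ ($N{\left(S \right)} = S + S S = S + S^{2}$)
$U{\left(T,G \right)} = 2 + 3 T$ ($U{\left(T,G \right)} = \left(2 + 2 T\right) + T = 2 + 3 T$)
$C{\left(A \right)} = A + A \left(1 + A\right)$
$\left(C{\left(-12 \right)} + U{\left(7,J \right)}\right)^{2} = \left(- 12 \left(2 - 12\right) + \left(2 + 3 \cdot 7\right)\right)^{2} = \left(\left(-12\right) \left(-10\right) + \left(2 + 21\right)\right)^{2} = \left(120 + 23\right)^{2} = 143^{2} = 20449$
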